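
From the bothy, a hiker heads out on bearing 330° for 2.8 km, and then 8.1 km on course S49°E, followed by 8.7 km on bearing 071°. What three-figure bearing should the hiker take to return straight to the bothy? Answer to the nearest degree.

270°

Leg 1 (330°, 2.8 km): east 2.8 sin 330° = -1.40, north 2.8 cos 330° = 2.42
Leg 2 (S49°E, 8.1 km): east 8.1 sin 131° = 6.11, north 8.1 cos 131° = -5.31
Leg 3 (071°, 8.7 km): east 8.7 sin 71° = 8.23, north 8.7 cos 71° = 2.83
Net displacement: 12.94 east, -0.06 north. Direction back to start is (-12.94, 0.06): bearing = atan2(-12.94, 0.06) mod 360° = 270.25° ≈ 270°.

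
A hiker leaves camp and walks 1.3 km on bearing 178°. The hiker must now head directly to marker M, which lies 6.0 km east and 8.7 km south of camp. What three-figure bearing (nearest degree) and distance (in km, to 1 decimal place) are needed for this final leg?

141°, 9.5 km

Leg 1 (178°, 1.3 km): east 1.3 sin 178° = 0.05, north 1.3 cos 178° = -1.30
Current position: (0.05, -1.30). Target: (6.0, -8.7). Remaining: Δeast = 5.95, Δnorth = -7.40.
Bearing = atan2(5.95, -7.40) mod 360° = 141.18°; distance = √((5.95)² + (-7.40)²) = 9.499 km.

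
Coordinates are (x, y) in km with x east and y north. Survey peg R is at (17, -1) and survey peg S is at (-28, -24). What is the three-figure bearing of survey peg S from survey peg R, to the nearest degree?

Δeast = -28 − 17 = -45.00; Δnorth = -24 − -1 = -23.00.
Bearing = atan2(Δeast, Δnorth) mod 360° = 242.93° ≈ 243°.

243°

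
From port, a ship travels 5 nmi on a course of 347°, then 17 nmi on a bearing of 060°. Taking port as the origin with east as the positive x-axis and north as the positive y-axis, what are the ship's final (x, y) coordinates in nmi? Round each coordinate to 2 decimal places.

(13.60, 13.37)

Leg 1 (347°, 5 nmi): east 5 sin 347° = -1.12, north 5 cos 347° = 4.87
Leg 2 (060°, 17 nmi): east 17 sin 60° = 14.72, north 17 cos 60° = 8.50
Summing: 13.60 nmi east, 13.37 nmi north → (13.60, 13.37).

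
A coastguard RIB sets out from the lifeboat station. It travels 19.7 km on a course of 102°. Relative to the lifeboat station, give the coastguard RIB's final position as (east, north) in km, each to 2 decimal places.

(19.27, -4.10)

Leg 1 (102°, 19.7 km): east 19.7 sin 102° = 19.27, north 19.7 cos 102° = -4.10
Summing: 19.27 km east, -4.10 km north → (19.27, -4.10).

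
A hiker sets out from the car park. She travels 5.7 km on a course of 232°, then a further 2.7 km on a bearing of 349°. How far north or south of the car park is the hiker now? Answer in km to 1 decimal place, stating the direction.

0.9 km south

Leg 1 (232°, 5.7 km): east 5.7 sin 232° = -4.49, north 5.7 cos 232° = -3.51
Leg 2 (349°, 2.7 km): east 2.7 sin 349° = -0.52, north 2.7 cos 349° = 2.65
Net north component: -0.86 km.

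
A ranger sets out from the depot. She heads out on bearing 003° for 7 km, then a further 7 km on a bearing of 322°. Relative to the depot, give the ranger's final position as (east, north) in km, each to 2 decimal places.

Leg 1 (003°, 7 km): east 7 sin 3° = 0.37, north 7 cos 3° = 6.99
Leg 2 (322°, 7 km): east 7 sin 322° = -4.31, north 7 cos 322° = 5.52
Summing: -3.94 km east, 12.51 km north → (-3.94, 12.51).

(-3.94, 12.51)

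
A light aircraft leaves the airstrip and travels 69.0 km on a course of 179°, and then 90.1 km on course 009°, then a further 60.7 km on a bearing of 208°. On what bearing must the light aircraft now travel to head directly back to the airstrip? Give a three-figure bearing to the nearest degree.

Leg 1 (179°, 69.0 km): east 69.0 sin 179° = 1.20, north 69.0 cos 179° = -68.99
Leg 2 (009°, 90.1 km): east 90.1 sin 9° = 14.09, north 90.1 cos 9° = 88.99
Leg 3 (208°, 60.7 km): east 60.7 sin 208° = -28.50, north 60.7 cos 208° = -53.59
Net displacement: -13.20 east, -33.59 north. Direction back to start is (13.20, 33.59): bearing = atan2(13.20, 33.59) mod 360° = 21.45° ≈ 021°.

021°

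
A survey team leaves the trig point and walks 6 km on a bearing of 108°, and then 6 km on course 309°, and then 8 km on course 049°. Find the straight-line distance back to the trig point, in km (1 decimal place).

10.1 km

Leg 1 (108°, 6 km): east 6 sin 108° = 5.71, north 6 cos 108° = -1.85
Leg 2 (309°, 6 km): east 6 sin 309° = -4.66, north 6 cos 309° = 3.78
Leg 3 (049°, 8 km): east 8 sin 49° = 6.04, north 8 cos 49° = 5.25
Net: 7.08 east, 7.17 north. Distance = √((7.08)² + (7.17)²) = 10.077 km.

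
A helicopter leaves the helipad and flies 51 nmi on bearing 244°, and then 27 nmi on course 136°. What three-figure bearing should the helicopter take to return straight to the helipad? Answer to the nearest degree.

Leg 1 (244°, 51 nmi): east 51 sin 244° = -45.84, north 51 cos 244° = -22.36
Leg 2 (136°, 27 nmi): east 27 sin 136° = 18.76, north 27 cos 136° = -19.42
Net displacement: -27.08 east, -41.78 north. Direction back to start is (27.08, 41.78): bearing = atan2(27.08, 41.78) mod 360° = 32.95° ≈ 033°.

033°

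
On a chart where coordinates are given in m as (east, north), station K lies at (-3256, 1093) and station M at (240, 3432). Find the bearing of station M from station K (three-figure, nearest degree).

056°

Δeast = 240 − -3256 = 3496.00; Δnorth = 3432 − 1093 = 2339.00.
Bearing = atan2(Δeast, Δnorth) mod 360° = 56.22° ≈ 056°.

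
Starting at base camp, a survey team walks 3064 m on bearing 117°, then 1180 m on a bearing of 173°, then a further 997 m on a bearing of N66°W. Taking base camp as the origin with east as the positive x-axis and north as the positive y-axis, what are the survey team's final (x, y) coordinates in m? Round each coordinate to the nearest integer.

(1963, -2157)

Leg 1 (117°, 3064 m): east 3064 sin 117° = 2730.04, north 3064 cos 117° = -1391.03
Leg 2 (173°, 1180 m): east 1180 sin 173° = 143.81, north 1180 cos 173° = -1171.20
Leg 3 (N66°W, 997 m): east 997 sin 294° = -910.80, north 997 cos 294° = 405.52
Summing: 1963.04 m east, -2156.71 m north → (1963, -2157).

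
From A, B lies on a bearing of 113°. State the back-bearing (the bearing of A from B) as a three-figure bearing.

Back-bearing = 113° + 180° = 293°.

293°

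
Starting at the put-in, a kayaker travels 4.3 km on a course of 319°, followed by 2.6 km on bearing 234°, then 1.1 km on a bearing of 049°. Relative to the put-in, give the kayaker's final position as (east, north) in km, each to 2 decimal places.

(-4.09, 2.44)

Leg 1 (319°, 4.3 km): east 4.3 sin 319° = -2.82, north 4.3 cos 319° = 3.25
Leg 2 (234°, 2.6 km): east 2.6 sin 234° = -2.10, north 2.6 cos 234° = -1.53
Leg 3 (049°, 1.1 km): east 1.1 sin 49° = 0.83, north 1.1 cos 49° = 0.72
Summing: -4.09 km east, 2.44 km north → (-4.09, 2.44).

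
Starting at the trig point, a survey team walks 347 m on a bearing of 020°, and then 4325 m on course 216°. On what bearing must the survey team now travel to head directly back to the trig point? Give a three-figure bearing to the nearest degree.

Leg 1 (020°, 347 m): east 347 sin 20° = 118.68, north 347 cos 20° = 326.07
Leg 2 (216°, 4325 m): east 4325 sin 216° = -2542.17, north 4325 cos 216° = -3499.00
Net displacement: -2423.49 east, -3172.93 north. Direction back to start is (2423.49, 3172.93): bearing = atan2(2423.49, 3172.93) mod 360° = 37.37° ≈ 037°.

037°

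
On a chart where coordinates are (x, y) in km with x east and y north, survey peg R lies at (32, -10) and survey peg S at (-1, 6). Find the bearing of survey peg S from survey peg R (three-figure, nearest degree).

Δeast = -1 − 32 = -33.00; Δnorth = 6 − -10 = 16.00.
Bearing = atan2(Δeast, Δnorth) mod 360° = 295.87° ≈ 296°.

296°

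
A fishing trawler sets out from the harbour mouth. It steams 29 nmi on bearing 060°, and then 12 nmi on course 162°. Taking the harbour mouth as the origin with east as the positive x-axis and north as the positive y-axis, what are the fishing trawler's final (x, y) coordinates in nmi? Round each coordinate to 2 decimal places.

Leg 1 (060°, 29 nmi): east 29 sin 60° = 25.11, north 29 cos 60° = 14.50
Leg 2 (162°, 12 nmi): east 12 sin 162° = 3.71, north 12 cos 162° = -11.41
Summing: 28.82 nmi east, 3.09 nmi north → (28.82, 3.09).

(28.82, 3.09)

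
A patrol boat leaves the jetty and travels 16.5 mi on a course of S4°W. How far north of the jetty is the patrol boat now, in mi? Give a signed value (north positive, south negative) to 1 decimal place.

-16.5 mi

Leg 1 (S4°W, 16.5 mi): east 16.5 sin 184° = -1.15, north 16.5 cos 184° = -16.46
Net north component: -16.46 mi.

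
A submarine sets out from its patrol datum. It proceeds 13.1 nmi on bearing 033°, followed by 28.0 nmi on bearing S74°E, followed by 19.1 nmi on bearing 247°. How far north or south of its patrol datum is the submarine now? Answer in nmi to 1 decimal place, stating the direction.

Leg 1 (033°, 13.1 nmi): east 13.1 sin 33° = 7.13, north 13.1 cos 33° = 10.99
Leg 2 (S74°E, 28.0 nmi): east 28.0 sin 106° = 26.92, north 28.0 cos 106° = -7.72
Leg 3 (247°, 19.1 nmi): east 19.1 sin 247° = -17.58, north 19.1 cos 247° = -7.46
Net north component: -4.19 nmi.

4.2 nmi south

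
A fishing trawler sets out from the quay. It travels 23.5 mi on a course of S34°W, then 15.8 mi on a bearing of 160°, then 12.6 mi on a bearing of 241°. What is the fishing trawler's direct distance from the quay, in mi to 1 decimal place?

Leg 1 (S34°W, 23.5 mi): east 23.5 sin 214° = -13.14, north 23.5 cos 214° = -19.48
Leg 2 (160°, 15.8 mi): east 15.8 sin 160° = 5.40, north 15.8 cos 160° = -14.85
Leg 3 (241°, 12.6 mi): east 12.6 sin 241° = -11.02, north 12.6 cos 241° = -6.11
Net: -18.76 east, -40.44 north. Distance = √((-18.76)² + (-40.44)²) = 44.577 mi.

44.6 mi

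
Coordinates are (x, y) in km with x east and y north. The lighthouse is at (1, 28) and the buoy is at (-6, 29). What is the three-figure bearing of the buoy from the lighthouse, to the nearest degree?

Δeast = -6 − 1 = -7.00; Δnorth = 29 − 28 = 1.00.
Bearing = atan2(Δeast, Δnorth) mod 360° = 278.13° ≈ 278°.

278°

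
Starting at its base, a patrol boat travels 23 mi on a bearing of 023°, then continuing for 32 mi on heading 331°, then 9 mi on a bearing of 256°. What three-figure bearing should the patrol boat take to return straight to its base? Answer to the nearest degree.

162°

Leg 1 (023°, 23 mi): east 23 sin 23° = 8.99, north 23 cos 23° = 21.17
Leg 2 (331°, 32 mi): east 32 sin 331° = -15.51, north 32 cos 331° = 27.99
Leg 3 (256°, 9 mi): east 9 sin 256° = -8.73, north 9 cos 256° = -2.18
Net displacement: -15.26 east, 46.98 north. Direction back to start is (15.26, -46.98): bearing = atan2(15.26, -46.98) mod 360° = 162.01° ≈ 162°.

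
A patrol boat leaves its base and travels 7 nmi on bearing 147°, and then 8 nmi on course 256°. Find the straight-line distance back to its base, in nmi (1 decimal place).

Leg 1 (147°, 7 nmi): east 7 sin 147° = 3.81, north 7 cos 147° = -5.87
Leg 2 (256°, 8 nmi): east 8 sin 256° = -7.76, north 8 cos 256° = -1.94
Net: -3.95 east, -7.81 north. Distance = √((-3.95)² + (-7.81)²) = 8.749 nmi.

8.7 nmi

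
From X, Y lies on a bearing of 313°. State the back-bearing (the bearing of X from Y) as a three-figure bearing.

Back-bearing = 313° − 180° = 133°.

133°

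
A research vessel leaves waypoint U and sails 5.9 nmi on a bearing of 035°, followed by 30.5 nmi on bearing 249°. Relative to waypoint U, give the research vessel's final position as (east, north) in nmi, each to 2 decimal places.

(-25.09, -6.10)

Leg 1 (035°, 5.9 nmi): east 5.9 sin 35° = 3.38, north 5.9 cos 35° = 4.83
Leg 2 (249°, 30.5 nmi): east 30.5 sin 249° = -28.47, north 30.5 cos 249° = -10.93
Summing: -25.09 nmi east, -6.10 nmi north → (-25.09, -6.10).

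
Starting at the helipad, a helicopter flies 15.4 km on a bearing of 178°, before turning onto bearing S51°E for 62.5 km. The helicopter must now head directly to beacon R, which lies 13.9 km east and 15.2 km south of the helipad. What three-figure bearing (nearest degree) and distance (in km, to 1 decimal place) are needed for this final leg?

318°, 52.9 km

Leg 1 (178°, 15.4 km): east 15.4 sin 178° = 0.54, north 15.4 cos 178° = -15.39
Leg 2 (S51°E, 62.5 km): east 62.5 sin 129° = 48.57, north 62.5 cos 129° = -39.33
Current position: (49.11, -54.72). Target: (13.9, -15.2). Remaining: Δeast = -35.21, Δnorth = 39.52.
Bearing = atan2(-35.21, 39.52) mod 360° = 318.30°; distance = √((-35.21)² + (39.52)²) = 52.932 km.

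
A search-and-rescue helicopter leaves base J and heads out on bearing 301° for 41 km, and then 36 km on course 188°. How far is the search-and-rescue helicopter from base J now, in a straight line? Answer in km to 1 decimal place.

Leg 1 (301°, 41 km): east 41 sin 301° = -35.14, north 41 cos 301° = 21.12
Leg 2 (188°, 36 km): east 36 sin 188° = -5.01, north 36 cos 188° = -35.65
Net: -40.15 east, -14.53 north. Distance = √((-40.15)² + (-14.53)²) = 42.703 km.

42.7 km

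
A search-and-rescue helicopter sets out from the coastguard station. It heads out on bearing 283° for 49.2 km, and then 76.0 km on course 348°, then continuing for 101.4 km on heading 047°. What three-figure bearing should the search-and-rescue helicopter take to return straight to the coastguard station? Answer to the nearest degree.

184°

Leg 1 (283°, 49.2 km): east 49.2 sin 283° = -47.94, north 49.2 cos 283° = 11.07
Leg 2 (348°, 76.0 km): east 76.0 sin 348° = -15.80, north 76.0 cos 348° = 74.34
Leg 3 (047°, 101.4 km): east 101.4 sin 47° = 74.16, north 101.4 cos 47° = 69.15
Net displacement: 10.42 east, 154.56 north. Direction back to start is (-10.42, -154.56): bearing = atan2(-10.42, -154.56) mod 360° = 183.86° ≈ 184°.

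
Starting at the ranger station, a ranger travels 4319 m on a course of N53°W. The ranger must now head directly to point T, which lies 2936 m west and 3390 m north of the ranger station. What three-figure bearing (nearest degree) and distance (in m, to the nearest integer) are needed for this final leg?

Leg 1 (N53°W, 4319 m): east 4319 sin 307° = -3449.31, north 4319 cos 307° = 2599.24
Current position: (-3449.31, 2599.24). Target: (-2936, 3390). Remaining: Δeast = 513.31, Δnorth = 790.76.
Bearing = atan2(513.31, 790.76) mod 360° = 32.99°; distance = √((513.31)² + (790.76)²) = 942.755 m.

033°, 943 m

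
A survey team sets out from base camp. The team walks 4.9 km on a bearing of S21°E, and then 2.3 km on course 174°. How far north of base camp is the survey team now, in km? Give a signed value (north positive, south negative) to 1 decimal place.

Leg 1 (S21°E, 4.9 km): east 4.9 sin 159° = 1.76, north 4.9 cos 159° = -4.57
Leg 2 (174°, 2.3 km): east 2.3 sin 174° = 0.24, north 2.3 cos 174° = -2.29
Net north component: -6.86 km.

-6.9 km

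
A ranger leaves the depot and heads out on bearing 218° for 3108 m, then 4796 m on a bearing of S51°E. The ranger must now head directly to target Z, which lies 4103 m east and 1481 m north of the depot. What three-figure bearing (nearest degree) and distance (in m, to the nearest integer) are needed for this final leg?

Leg 1 (218°, 3108 m): east 3108 sin 218° = -1913.48, north 3108 cos 218° = -2449.14
Leg 2 (S51°E, 4796 m): east 4796 sin 129° = 3727.19, north 4796 cos 129° = -3018.22
Current position: (1813.72, -5467.36). Target: (4103, 1481). Remaining: Δeast = 2289.28, Δnorth = 6948.36.
Bearing = atan2(2289.28, 6948.36) mod 360° = 18.24°; distance = √((2289.28)² + (6948.36)²) = 7315.771 m.

018°, 7316 m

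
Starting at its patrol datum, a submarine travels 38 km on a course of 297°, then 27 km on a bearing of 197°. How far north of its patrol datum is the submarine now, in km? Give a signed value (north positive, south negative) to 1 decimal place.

Leg 1 (297°, 38 km): east 38 sin 297° = -33.86, north 38 cos 297° = 17.25
Leg 2 (197°, 27 km): east 27 sin 197° = -7.89, north 27 cos 197° = -25.82
Net north component: -8.57 km.

-8.6 km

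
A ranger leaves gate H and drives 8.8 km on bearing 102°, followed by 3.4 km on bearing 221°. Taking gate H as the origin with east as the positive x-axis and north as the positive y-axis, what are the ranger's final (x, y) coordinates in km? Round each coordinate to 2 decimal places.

(6.38, -4.40)

Leg 1 (102°, 8.8 km): east 8.8 sin 102° = 8.61, north 8.8 cos 102° = -1.83
Leg 2 (221°, 3.4 km): east 3.4 sin 221° = -2.23, north 3.4 cos 221° = -2.57
Summing: 6.38 km east, -4.40 km north → (6.38, -4.40).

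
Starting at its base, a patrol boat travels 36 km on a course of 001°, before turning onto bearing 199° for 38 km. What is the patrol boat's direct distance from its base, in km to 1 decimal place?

11.7 km

Leg 1 (001°, 36 km): east 36 sin 1° = 0.63, north 36 cos 1° = 35.99
Leg 2 (199°, 38 km): east 38 sin 199° = -12.37, north 38 cos 199° = -35.93
Net: -11.74 east, 0.06 north. Distance = √((-11.74)² + (0.06)²) = 11.743 km.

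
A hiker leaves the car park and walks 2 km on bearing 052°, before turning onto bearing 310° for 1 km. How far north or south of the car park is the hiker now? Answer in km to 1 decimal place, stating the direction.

Leg 1 (052°, 2 km): east 2 sin 52° = 1.58, north 2 cos 52° = 1.23
Leg 2 (310°, 1 km): east 1 sin 310° = -0.77, north 1 cos 310° = 0.64
Net north component: 1.87 km.

1.9 km north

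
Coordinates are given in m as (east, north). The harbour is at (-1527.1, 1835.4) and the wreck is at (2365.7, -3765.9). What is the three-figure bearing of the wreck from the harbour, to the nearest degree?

Δeast = 2365.7 − -1527.1 = 3892.80; Δnorth = -3765.9 − 1835.4 = -5601.30.
Bearing = atan2(Δeast, Δnorth) mod 360° = 145.20° ≈ 145°.

145°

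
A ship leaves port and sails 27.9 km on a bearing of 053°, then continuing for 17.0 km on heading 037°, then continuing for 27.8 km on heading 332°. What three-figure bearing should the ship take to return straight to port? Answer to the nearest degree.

200°

Leg 1 (053°, 27.9 km): east 27.9 sin 53° = 22.28, north 27.9 cos 53° = 16.79
Leg 2 (037°, 17.0 km): east 17.0 sin 37° = 10.23, north 17.0 cos 37° = 13.58
Leg 3 (332°, 27.8 km): east 27.8 sin 332° = -13.05, north 27.8 cos 332° = 24.55
Net displacement: 19.46 east, 54.91 north. Direction back to start is (-19.46, -54.91): bearing = atan2(-19.46, -54.91) mod 360° = 199.51° ≈ 200°.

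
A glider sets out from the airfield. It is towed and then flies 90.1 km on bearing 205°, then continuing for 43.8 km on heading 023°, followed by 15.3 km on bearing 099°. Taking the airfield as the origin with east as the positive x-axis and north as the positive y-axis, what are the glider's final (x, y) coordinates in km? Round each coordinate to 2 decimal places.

(-5.85, -43.73)

Leg 1 (205°, 90.1 km): east 90.1 sin 205° = -38.08, north 90.1 cos 205° = -81.66
Leg 2 (023°, 43.8 km): east 43.8 sin 23° = 17.11, north 43.8 cos 23° = 40.32
Leg 3 (099°, 15.3 km): east 15.3 sin 99° = 15.11, north 15.3 cos 99° = -2.39
Summing: -5.85 km east, -43.73 km north → (-5.85, -43.73).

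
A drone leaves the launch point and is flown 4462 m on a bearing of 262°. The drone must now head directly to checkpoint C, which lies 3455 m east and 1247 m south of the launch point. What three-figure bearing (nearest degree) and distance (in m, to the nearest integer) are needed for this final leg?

095°, 7898 m

Leg 1 (262°, 4462 m): east 4462 sin 262° = -4418.58, north 4462 cos 262° = -620.99
Current position: (-4418.58, -620.99). Target: (3455, -1247). Remaining: Δeast = 7873.58, Δnorth = -626.01.
Bearing = atan2(7873.58, -626.01) mod 360° = 94.55°; distance = √((7873.58)² + (-626.01)²) = 7898.423 m.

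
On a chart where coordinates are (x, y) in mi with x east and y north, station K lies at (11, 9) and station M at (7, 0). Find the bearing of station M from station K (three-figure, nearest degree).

204°

Δeast = 7 − 11 = -4.00; Δnorth = 0 − 9 = -9.00.
Bearing = atan2(Δeast, Δnorth) mod 360° = 203.96° ≈ 204°.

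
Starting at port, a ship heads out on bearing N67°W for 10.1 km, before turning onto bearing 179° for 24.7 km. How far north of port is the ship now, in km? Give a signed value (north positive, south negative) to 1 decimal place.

Leg 1 (N67°W, 10.1 km): east 10.1 sin 293° = -9.30, north 10.1 cos 293° = 3.95
Leg 2 (179°, 24.7 km): east 24.7 sin 179° = 0.43, north 24.7 cos 179° = -24.70
Net north component: -20.75 km.

-20.7 km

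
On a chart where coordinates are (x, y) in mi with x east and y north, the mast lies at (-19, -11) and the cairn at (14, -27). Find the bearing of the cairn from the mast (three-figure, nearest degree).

116°

Δeast = 14 − -19 = 33.00; Δnorth = -27 − -11 = -16.00.
Bearing = atan2(Δeast, Δnorth) mod 360° = 115.87° ≈ 116°.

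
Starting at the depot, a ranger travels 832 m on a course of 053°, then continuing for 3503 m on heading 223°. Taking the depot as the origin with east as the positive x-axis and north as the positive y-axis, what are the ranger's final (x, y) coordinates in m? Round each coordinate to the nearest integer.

Leg 1 (053°, 832 m): east 832 sin 53° = 664.46, north 832 cos 53° = 500.71
Leg 2 (223°, 3503 m): east 3503 sin 223° = -2389.04, north 3503 cos 223° = -2561.93
Summing: -1724.58 m east, -2061.22 m north → (-1725, -2061).

(-1725, -2061)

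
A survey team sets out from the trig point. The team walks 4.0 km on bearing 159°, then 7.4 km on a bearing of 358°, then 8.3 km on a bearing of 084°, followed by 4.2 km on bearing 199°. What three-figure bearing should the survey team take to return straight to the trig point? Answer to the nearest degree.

266°

Leg 1 (159°, 4.0 km): east 4.0 sin 159° = 1.43, north 4.0 cos 159° = -3.73
Leg 2 (358°, 7.4 km): east 7.4 sin 358° = -0.26, north 7.4 cos 358° = 7.40
Leg 3 (084°, 8.3 km): east 8.3 sin 84° = 8.25, north 8.3 cos 84° = 0.87
Leg 4 (199°, 4.2 km): east 4.2 sin 199° = -1.37, north 4.2 cos 199° = -3.97
Net displacement: 8.06 east, 0.56 north. Direction back to start is (-8.06, -0.56): bearing = atan2(-8.06, -0.56) mod 360° = 266.04° ≈ 266°.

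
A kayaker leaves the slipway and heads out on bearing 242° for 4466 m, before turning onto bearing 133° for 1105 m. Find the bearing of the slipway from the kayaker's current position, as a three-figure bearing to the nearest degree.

048°

Leg 1 (242°, 4466 m): east 4466 sin 242° = -3943.24, north 4466 cos 242° = -2096.66
Leg 2 (133°, 1105 m): east 1105 sin 133° = 808.15, north 1105 cos 133° = -753.61
Net displacement: -3135.10 east, -2850.27 north. Direction back to start is (3135.10, 2850.27): bearing = atan2(3135.10, 2850.27) mod 360° = 47.72° ≈ 048°.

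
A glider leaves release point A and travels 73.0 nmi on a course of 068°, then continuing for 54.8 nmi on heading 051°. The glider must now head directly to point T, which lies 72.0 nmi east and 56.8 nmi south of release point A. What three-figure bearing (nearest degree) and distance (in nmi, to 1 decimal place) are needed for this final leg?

198°, 124.7 nmi

Leg 1 (068°, 73.0 nmi): east 73.0 sin 68° = 67.68, north 73.0 cos 68° = 27.35
Leg 2 (051°, 54.8 nmi): east 54.8 sin 51° = 42.59, north 54.8 cos 51° = 34.49
Current position: (110.27, 61.83). Target: (72.0, -56.8). Remaining: Δeast = -38.27, Δnorth = -118.63.
Bearing = atan2(-38.27, -118.63) mod 360° = 197.88°; distance = √((-38.27)² + (-118.63)²) = 124.654 nmi.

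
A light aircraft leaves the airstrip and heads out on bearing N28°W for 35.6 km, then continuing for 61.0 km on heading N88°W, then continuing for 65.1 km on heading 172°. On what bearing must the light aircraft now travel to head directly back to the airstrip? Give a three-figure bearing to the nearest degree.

Leg 1 (N28°W, 35.6 km): east 35.6 sin 332° = -16.71, north 35.6 cos 332° = 31.43
Leg 2 (N88°W, 61.0 km): east 61.0 sin 272° = -60.96, north 61.0 cos 272° = 2.13
Leg 3 (172°, 65.1 km): east 65.1 sin 172° = 9.06, north 65.1 cos 172° = -64.47
Net displacement: -68.62 east, -30.90 north. Direction back to start is (68.62, 30.90): bearing = atan2(68.62, 30.90) mod 360° = 65.75° ≈ 066°.

066°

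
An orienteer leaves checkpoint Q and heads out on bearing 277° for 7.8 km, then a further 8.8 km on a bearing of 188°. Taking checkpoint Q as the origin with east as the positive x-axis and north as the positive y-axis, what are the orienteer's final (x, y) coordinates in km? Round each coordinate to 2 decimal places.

Leg 1 (277°, 7.8 km): east 7.8 sin 277° = -7.74, north 7.8 cos 277° = 0.95
Leg 2 (188°, 8.8 km): east 8.8 sin 188° = -1.22, north 8.8 cos 188° = -8.71
Summing: -8.97 km east, -7.76 km north → (-8.97, -7.76).

(-8.97, -7.76)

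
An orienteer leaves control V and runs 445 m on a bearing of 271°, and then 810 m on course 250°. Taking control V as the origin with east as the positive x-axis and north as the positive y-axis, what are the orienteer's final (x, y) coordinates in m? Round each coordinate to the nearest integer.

(-1206, -269)

Leg 1 (271°, 445 m): east 445 sin 271° = -444.93, north 445 cos 271° = 7.77
Leg 2 (250°, 810 m): east 810 sin 250° = -761.15, north 810 cos 250° = -277.04
Summing: -1206.08 m east, -269.27 m north → (-1206, -269).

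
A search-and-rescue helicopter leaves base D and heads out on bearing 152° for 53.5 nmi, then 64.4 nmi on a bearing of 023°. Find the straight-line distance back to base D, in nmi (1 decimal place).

Leg 1 (152°, 53.5 nmi): east 53.5 sin 152° = 25.12, north 53.5 cos 152° = -47.24
Leg 2 (023°, 64.4 nmi): east 64.4 sin 23° = 25.16, north 64.4 cos 23° = 59.28
Net: 50.28 east, 12.04 north. Distance = √((50.28)² + (12.04)²) = 51.702 nmi.

51.7 nmi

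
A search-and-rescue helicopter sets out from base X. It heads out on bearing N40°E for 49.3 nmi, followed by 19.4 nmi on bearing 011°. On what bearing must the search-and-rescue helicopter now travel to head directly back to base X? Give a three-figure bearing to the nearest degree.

212°

Leg 1 (N40°E, 49.3 nmi): east 49.3 sin 40° = 31.69, north 49.3 cos 40° = 37.77
Leg 2 (011°, 19.4 nmi): east 19.4 sin 11° = 3.70, north 19.4 cos 11° = 19.04
Net displacement: 35.39 east, 56.81 north. Direction back to start is (-35.39, -56.81): bearing = atan2(-35.39, -56.81) mod 360° = 211.92° ≈ 212°.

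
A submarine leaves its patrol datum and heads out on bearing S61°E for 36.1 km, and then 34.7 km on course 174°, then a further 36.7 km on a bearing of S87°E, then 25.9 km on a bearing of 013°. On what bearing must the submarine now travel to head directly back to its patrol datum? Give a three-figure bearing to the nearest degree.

Leg 1 (S61°E, 36.1 km): east 36.1 sin 119° = 31.57, north 36.1 cos 119° = -17.50
Leg 2 (174°, 34.7 km): east 34.7 sin 174° = 3.63, north 34.7 cos 174° = -34.51
Leg 3 (S87°E, 36.7 km): east 36.7 sin 93° = 36.65, north 36.7 cos 93° = -1.92
Leg 4 (013°, 25.9 km): east 25.9 sin 13° = 5.83, north 25.9 cos 13° = 25.24
Net displacement: 77.68 east, -28.70 north. Direction back to start is (-77.68, 28.70): bearing = atan2(-77.68, 28.70) mod 360° = 290.28° ≈ 290°.

290°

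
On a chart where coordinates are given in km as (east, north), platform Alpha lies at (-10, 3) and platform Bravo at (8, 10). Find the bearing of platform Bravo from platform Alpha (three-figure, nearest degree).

Δeast = 8 − -10 = 18.00; Δnorth = 10 − 3 = 7.00.
Bearing = atan2(Δeast, Δnorth) mod 360° = 68.75° ≈ 069°.

069°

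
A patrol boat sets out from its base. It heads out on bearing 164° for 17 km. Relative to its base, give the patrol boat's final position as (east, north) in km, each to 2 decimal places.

(4.69, -16.34)

Leg 1 (164°, 17 km): east 17 sin 164° = 4.69, north 17 cos 164° = -16.34
Summing: 4.69 km east, -16.34 km north → (4.69, -16.34).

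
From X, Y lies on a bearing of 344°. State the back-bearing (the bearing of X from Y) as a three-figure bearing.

164°

Back-bearing = 344° − 180° = 164°.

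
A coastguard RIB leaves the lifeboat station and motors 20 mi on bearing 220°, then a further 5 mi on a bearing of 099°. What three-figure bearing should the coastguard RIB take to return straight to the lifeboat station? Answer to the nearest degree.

026°

Leg 1 (220°, 20 mi): east 20 sin 220° = -12.86, north 20 cos 220° = -15.32
Leg 2 (099°, 5 mi): east 5 sin 99° = 4.94, north 5 cos 99° = -0.78
Net displacement: -7.92 east, -16.10 north. Direction back to start is (7.92, 16.10): bearing = atan2(7.92, 16.10) mod 360° = 26.18° ≈ 026°.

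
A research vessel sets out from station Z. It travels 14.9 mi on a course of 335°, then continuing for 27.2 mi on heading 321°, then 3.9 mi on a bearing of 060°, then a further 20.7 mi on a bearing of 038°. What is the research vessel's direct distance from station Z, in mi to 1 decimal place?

Leg 1 (335°, 14.9 mi): east 14.9 sin 335° = -6.30, north 14.9 cos 335° = 13.50
Leg 2 (321°, 27.2 mi): east 27.2 sin 321° = -17.12, north 27.2 cos 321° = 21.14
Leg 3 (060°, 3.9 mi): east 3.9 sin 60° = 3.38, north 3.9 cos 60° = 1.95
Leg 4 (038°, 20.7 mi): east 20.7 sin 38° = 12.74, north 20.7 cos 38° = 16.31
Net: -7.29 east, 52.90 north. Distance = √((-7.29)² + (52.90)²) = 53.404 mi.

53.4 mi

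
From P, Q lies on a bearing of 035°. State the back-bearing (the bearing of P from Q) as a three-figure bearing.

215°

Back-bearing = 035° + 180° = 215°.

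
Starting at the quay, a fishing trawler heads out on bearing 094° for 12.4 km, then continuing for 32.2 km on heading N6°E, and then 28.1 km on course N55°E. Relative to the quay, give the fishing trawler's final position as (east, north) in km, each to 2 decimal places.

(38.75, 47.28)

Leg 1 (094°, 12.4 km): east 12.4 sin 94° = 12.37, north 12.4 cos 94° = -0.86
Leg 2 (N6°E, 32.2 km): east 32.2 sin 6° = 3.37, north 32.2 cos 6° = 32.02
Leg 3 (N55°E, 28.1 km): east 28.1 sin 55° = 23.02, north 28.1 cos 55° = 16.12
Summing: 38.75 km east, 47.28 km north → (38.75, 47.28).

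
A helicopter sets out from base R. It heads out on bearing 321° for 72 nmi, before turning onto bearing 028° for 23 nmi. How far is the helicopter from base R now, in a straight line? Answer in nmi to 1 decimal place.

83.7 nmi

Leg 1 (321°, 72 nmi): east 72 sin 321° = -45.31, north 72 cos 321° = 55.95
Leg 2 (028°, 23 nmi): east 23 sin 28° = 10.80, north 23 cos 28° = 20.31
Net: -34.51 east, 76.26 north. Distance = √((-34.51)² + (76.26)²) = 83.708 nmi.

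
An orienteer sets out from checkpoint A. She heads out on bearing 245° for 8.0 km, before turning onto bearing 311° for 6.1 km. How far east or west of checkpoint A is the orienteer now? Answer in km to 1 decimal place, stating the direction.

11.9 km west

Leg 1 (245°, 8.0 km): east 8.0 sin 245° = -7.25, north 8.0 cos 245° = -3.38
Leg 2 (311°, 6.1 km): east 6.1 sin 311° = -4.60, north 6.1 cos 311° = 4.00
Net east component: -11.85 km.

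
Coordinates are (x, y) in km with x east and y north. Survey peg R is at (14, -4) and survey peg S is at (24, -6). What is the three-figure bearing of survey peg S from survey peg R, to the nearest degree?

Δeast = 24 − 14 = 10.00; Δnorth = -6 − -4 = -2.00.
Bearing = atan2(Δeast, Δnorth) mod 360° = 101.31° ≈ 101°.

101°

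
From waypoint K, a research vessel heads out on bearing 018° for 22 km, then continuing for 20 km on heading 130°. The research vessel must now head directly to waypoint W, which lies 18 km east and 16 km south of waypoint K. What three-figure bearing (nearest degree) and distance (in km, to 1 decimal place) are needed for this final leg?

Leg 1 (018°, 22 km): east 22 sin 18° = 6.80, north 22 cos 18° = 20.92
Leg 2 (130°, 20 km): east 20 sin 130° = 15.32, north 20 cos 130° = -12.86
Current position: (22.12, 8.07). Target: (18, -16). Remaining: Δeast = -4.12, Δnorth = -24.07.
Bearing = atan2(-4.12, -24.07) mod 360° = 189.71°; distance = √((-4.12)² + (-24.07)²) = 24.417 km.

190°, 24.4 km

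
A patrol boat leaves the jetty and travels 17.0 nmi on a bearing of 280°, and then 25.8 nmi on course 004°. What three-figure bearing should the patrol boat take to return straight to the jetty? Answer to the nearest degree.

Leg 1 (280°, 17.0 nmi): east 17.0 sin 280° = -16.74, north 17.0 cos 280° = 2.95
Leg 2 (004°, 25.8 nmi): east 25.8 sin 4° = 1.80, north 25.8 cos 4° = 25.74
Net displacement: -14.94 east, 28.69 north. Direction back to start is (14.94, -28.69): bearing = atan2(14.94, -28.69) mod 360° = 152.49° ≈ 152°.

152°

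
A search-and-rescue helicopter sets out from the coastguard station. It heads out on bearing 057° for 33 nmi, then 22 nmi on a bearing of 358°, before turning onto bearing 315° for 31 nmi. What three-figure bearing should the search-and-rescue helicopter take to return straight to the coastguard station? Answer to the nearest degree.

185°

Leg 1 (057°, 33 nmi): east 33 sin 57° = 27.68, north 33 cos 57° = 17.97
Leg 2 (358°, 22 nmi): east 22 sin 358° = -0.77, north 22 cos 358° = 21.99
Leg 3 (315°, 31 nmi): east 31 sin 315° = -21.92, north 31 cos 315° = 21.92
Net displacement: 4.99 east, 61.88 north. Direction back to start is (-4.99, -61.88): bearing = atan2(-4.99, -61.88) mod 360° = 184.61° ≈ 185°.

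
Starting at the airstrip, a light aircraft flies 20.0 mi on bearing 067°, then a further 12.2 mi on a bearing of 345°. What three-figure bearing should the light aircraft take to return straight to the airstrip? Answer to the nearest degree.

218°

Leg 1 (067°, 20.0 mi): east 20.0 sin 67° = 18.41, north 20.0 cos 67° = 7.81
Leg 2 (345°, 12.2 mi): east 12.2 sin 345° = -3.16, north 12.2 cos 345° = 11.78
Net displacement: 15.25 east, 19.60 north. Direction back to start is (-15.25, -19.60): bearing = atan2(-15.25, -19.60) mod 360° = 217.89° ≈ 218°.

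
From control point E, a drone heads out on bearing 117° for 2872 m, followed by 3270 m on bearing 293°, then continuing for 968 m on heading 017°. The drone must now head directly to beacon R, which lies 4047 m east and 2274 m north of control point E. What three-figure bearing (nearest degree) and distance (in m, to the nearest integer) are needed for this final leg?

Leg 1 (117°, 2872 m): east 2872 sin 117° = 2558.97, north 2872 cos 117° = -1303.86
Leg 2 (293°, 3270 m): east 3270 sin 293° = -3010.05, north 3270 cos 293° = 1277.69
Leg 3 (017°, 968 m): east 968 sin 17° = 283.02, north 968 cos 17° = 925.70
Current position: (-168.06, 899.53). Target: (4047, 2274). Remaining: Δeast = 4215.06, Δnorth = 1374.47.
Bearing = atan2(4215.06, 1374.47) mod 360° = 71.94°; distance = √((4215.06)² + (1374.47)²) = 4433.500 m.

072°, 4434 m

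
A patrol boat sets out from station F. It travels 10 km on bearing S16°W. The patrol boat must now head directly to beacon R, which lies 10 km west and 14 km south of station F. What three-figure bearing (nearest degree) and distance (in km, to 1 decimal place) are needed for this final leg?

Leg 1 (S16°W, 10 km): east 10 sin 196° = -2.76, north 10 cos 196° = -9.61
Current position: (-2.76, -9.61). Target: (-10, -14). Remaining: Δeast = -7.24, Δnorth = -4.39.
Bearing = atan2(-7.24, -4.39) mod 360° = 238.80°; distance = √((-7.24)² + (-4.39)²) = 8.469 km.

239°, 8.5 km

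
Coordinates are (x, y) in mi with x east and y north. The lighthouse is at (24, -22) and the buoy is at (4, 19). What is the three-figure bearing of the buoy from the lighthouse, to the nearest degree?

Δeast = 4 − 24 = -20.00; Δnorth = 19 − -22 = 41.00.
Bearing = atan2(Δeast, Δnorth) mod 360° = 334.00° ≈ 334°.

334°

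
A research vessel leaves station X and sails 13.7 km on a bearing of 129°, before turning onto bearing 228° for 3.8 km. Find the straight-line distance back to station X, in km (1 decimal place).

Leg 1 (129°, 13.7 km): east 13.7 sin 129° = 10.65, north 13.7 cos 129° = -8.62
Leg 2 (228°, 3.8 km): east 3.8 sin 228° = -2.82, north 3.8 cos 228° = -2.54
Net: 7.82 east, -11.16 north. Distance = √((7.82)² + (-11.16)²) = 13.632 km.

13.6 km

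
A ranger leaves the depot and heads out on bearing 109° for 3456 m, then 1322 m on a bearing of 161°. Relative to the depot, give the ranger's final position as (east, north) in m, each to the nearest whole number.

Leg 1 (109°, 3456 m): east 3456 sin 109° = 3267.71, north 3456 cos 109° = -1125.16
Leg 2 (161°, 1322 m): east 1322 sin 161° = 430.40, north 1322 cos 161° = -1249.98
Summing: 3698.11 m east, -2375.14 m north → (3698, -2375).

(3698, -2375)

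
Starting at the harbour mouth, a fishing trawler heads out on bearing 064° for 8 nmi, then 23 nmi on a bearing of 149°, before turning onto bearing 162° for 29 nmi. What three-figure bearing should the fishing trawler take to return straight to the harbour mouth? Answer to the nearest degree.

327°

Leg 1 (064°, 8 nmi): east 8 sin 64° = 7.19, north 8 cos 64° = 3.51
Leg 2 (149°, 23 nmi): east 23 sin 149° = 11.85, north 23 cos 149° = -19.71
Leg 3 (162°, 29 nmi): east 29 sin 162° = 8.96, north 29 cos 162° = -27.58
Net displacement: 28.00 east, -43.79 north. Direction back to start is (-28.00, 43.79): bearing = atan2(-28.00, 43.79) mod 360° = 327.41° ≈ 327°.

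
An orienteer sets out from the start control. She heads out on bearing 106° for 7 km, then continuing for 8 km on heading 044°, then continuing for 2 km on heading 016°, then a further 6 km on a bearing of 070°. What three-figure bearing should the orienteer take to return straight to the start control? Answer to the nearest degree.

Leg 1 (106°, 7 km): east 7 sin 106° = 6.73, north 7 cos 106° = -1.93
Leg 2 (044°, 8 km): east 8 sin 44° = 5.56, north 8 cos 44° = 5.75
Leg 3 (016°, 2 km): east 2 sin 16° = 0.55, north 2 cos 16° = 1.92
Leg 4 (070°, 6 km): east 6 sin 70° = 5.64, north 6 cos 70° = 2.05
Net displacement: 18.48 east, 7.80 north. Direction back to start is (-18.48, -7.80): bearing = atan2(-18.48, -7.80) mod 360° = 247.11° ≈ 247°.

247°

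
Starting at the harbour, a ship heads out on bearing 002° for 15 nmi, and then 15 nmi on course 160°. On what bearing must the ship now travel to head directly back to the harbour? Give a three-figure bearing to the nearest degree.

261°

Leg 1 (002°, 15 nmi): east 15 sin 2° = 0.52, north 15 cos 2° = 14.99
Leg 2 (160°, 15 nmi): east 15 sin 160° = 5.13, north 15 cos 160° = -14.10
Net displacement: 5.65 east, 0.90 north. Direction back to start is (-5.65, -0.90): bearing = atan2(-5.65, -0.90) mod 360° = 261.00° ≈ 261°.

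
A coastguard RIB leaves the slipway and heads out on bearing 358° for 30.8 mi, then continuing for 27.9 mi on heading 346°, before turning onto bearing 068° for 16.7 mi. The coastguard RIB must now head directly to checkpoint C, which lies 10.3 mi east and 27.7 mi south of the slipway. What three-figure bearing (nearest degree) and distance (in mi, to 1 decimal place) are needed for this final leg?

178°, 91.8 mi

Leg 1 (358°, 30.8 mi): east 30.8 sin 358° = -1.07, north 30.8 cos 358° = 30.78
Leg 2 (346°, 27.9 mi): east 27.9 sin 346° = -6.75, north 27.9 cos 346° = 27.07
Leg 3 (068°, 16.7 mi): east 16.7 sin 68° = 15.48, north 16.7 cos 68° = 6.26
Current position: (7.66, 64.11). Target: (10.3, -27.7). Remaining: Δeast = 2.64, Δnorth = -91.81.
Bearing = atan2(2.64, -91.81) mod 360° = 178.35°; distance = √((2.64)² + (-91.81)²) = 91.846 mi.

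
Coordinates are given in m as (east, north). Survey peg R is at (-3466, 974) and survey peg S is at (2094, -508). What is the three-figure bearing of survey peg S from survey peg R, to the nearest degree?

Δeast = 2094 − -3466 = 5560.00; Δnorth = -508 − 974 = -1482.00.
Bearing = atan2(Δeast, Δnorth) mod 360° = 104.93° ≈ 105°.

105°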